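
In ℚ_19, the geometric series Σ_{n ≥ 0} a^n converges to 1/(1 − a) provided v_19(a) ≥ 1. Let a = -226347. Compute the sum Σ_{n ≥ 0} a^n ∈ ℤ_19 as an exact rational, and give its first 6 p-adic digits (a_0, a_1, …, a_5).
Σ a^n = 1/(1 − a) = 1/226348;  first 6 digits = (1, 0, 0, 5, 17, 18)

v_19(a) = 3 ≥ 1, so the series converges in ℤ_19 to 1/(1 − a) = 1/(1 − (-226347)) = 1/226348. Expand this rational in ℤ_19: compute digits iteratively via d_i = x_i mod 19, x_{i+1} = (x_i − d_i)/19. The first 6 digits are (1, 0, 0, 5, 17, 18).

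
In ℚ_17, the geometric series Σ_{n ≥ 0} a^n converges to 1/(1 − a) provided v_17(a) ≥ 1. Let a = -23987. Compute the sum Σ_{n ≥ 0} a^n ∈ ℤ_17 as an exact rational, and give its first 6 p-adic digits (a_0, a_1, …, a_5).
Σ a^n = 1/(1 − a) = 1/23988;  first 6 digits = (1, 0, 2, 12, 3, 14)

v_17(a) = 2 ≥ 1, so the series converges in ℤ_17 to 1/(1 − a) = 1/(1 − (-23987)) = 1/23988. Expand this rational in ℤ_17: compute digits iteratively via d_i = x_i mod 17, x_{i+1} = (x_i − d_i)/17. The first 6 digits are (1, 0, 2, 12, 3, 14).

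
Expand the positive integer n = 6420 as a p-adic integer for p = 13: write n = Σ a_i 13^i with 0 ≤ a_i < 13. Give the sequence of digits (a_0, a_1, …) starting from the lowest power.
(a_0, a_1, …) = (11, 12, 11, 2)

Repeated division by 13 gives the digits low-to-high: 6420 = 11 + 12·13^1 + 11·13^2 + 2·13^3. Digit sequence: (11, 12, 11, 2).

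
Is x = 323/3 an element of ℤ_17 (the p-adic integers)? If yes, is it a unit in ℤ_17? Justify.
x ∈ ℤ_17 but not a unit; v_17(x) = 1 > 0

ℤ_17 = {x ∈ ℚ_17 : v_17(x) ≥ 0} and ℤ_17^× = {x ∈ ℤ_17 : v_17(x) = 0}. Here v_17(323/3) = v_17(num) − v_17(den) = 1; compare against these criteria.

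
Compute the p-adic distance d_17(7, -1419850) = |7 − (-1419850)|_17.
d_17(7, -1419850) = 1/1419857

Step 1 — x − y = 7 − (-1419850) = 1419857. Step 2 — v_17(1419857) = 5 (factor: 1419857 = (17^5 · 1); the sign does not affect v_p). Step 3 — |x − y|_17 = 17^{-5} = 1/1419857.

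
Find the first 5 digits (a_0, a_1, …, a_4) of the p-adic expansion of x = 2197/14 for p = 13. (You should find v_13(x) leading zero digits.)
(a_0, …, a_4) = (0, 0, 0, 1, 12)

v_13(2197/14) = 3, so a_0 = ... = a_2 = 0. Factor out: x = 13^3 · u with u = 1/14 a unit in ℤ_13. Expand u iteratively via a_{v+i} = u_i mod 13, u_{i+1} = (u_i − a_{v+i})/13:
  u_0 = 1/14;  a_3 = 1;  u_1 = (u_0 − 1)/13 = -1/14
  u_1 = -1/14;  a_4 = 12;  u_2 = (u_1 − 12)/13 = -13/14
Digits: (0, 0, 0, 1, 12).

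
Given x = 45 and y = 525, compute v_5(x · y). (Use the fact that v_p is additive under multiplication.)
v_5(23625) = 3

v_p(x) = 1 (factor: 45 = 5^1 · 9); v_p(y) = 2 (factor: 525 = 5^2 · 21). Additivity: v_p(xy) = v_p(x) + v_p(y) = 1 + 2 = 3. (Direct check: xy = 23625 = 5^3 · (189).)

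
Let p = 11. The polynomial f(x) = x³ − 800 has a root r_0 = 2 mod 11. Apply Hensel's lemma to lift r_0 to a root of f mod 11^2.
r_1 = 68 (mod 121)

Hensel: r_{i+1} = r_i − f(r_i)/f′(r_i) mod 11^{i+2}, where f′(x) = 3x². Iterate:
  r_0 = 2 (mod 11)
  r_1 = 68 (mod 121)
Final: r = 68 with f(r) ≡ 0 mod 11^2.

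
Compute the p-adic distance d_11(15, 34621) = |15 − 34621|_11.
d_11(15, 34621) = 1/1331

Step 1 — x − y = 15 − 34621 = -34606. Step 2 — v_11(-34606) = 3 (factor: -34606 = −(11^3 · 26); the sign does not affect v_p). Step 3 — |x − y|_11 = 11^{-3} = 1/1331.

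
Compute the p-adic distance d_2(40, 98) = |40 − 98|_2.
d_2(40, 98) = 1/2

Step 1 — x − y = 40 − 98 = -58. Step 2 — v_2(-58) = 1 (factor: -58 = −(2^1 · 29); the sign does not affect v_p). Step 3 — |x − y|_2 = 2^{-1} = 1/2.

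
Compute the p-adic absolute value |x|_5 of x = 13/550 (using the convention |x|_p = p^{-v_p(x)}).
|13/550|_5 = 25

Step 1 — compute v_5(x) by factoring powers of 5 out of the numerator and denominator: v_5(13/550) = -2. Step 2 — apply |x|_p = p^{-v_p(x)} = 5^{2} = 25.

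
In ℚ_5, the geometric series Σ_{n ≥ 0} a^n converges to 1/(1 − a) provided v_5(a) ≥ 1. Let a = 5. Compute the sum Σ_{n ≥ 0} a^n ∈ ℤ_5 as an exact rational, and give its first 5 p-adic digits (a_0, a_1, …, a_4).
Σ a^n = 1/(1 − a) = -1/4;  first 5 digits = (1, 1, 1, 1, 1)

v_5(a) = 1 ≥ 1, so the series converges in ℤ_5 to 1/(1 − a) = 1/(1 − 5) = -1/4. Expand this rational in ℤ_5: compute digits iteratively via d_i = x_i mod 5, x_{i+1} = (x_i − d_i)/5. The first 5 digits are (1, 1, 1, 1, 1).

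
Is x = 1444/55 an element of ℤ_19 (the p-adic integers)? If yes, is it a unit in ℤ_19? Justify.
x ∈ ℤ_19 but not a unit; v_19(x) = 2 > 0

ℤ_19 = {x ∈ ℚ_19 : v_19(x) ≥ 0} and ℤ_19^× = {x ∈ ℤ_19 : v_19(x) = 0}. Here v_19(1444/55) = v_19(num) − v_19(den) = 2; compare against these criteria.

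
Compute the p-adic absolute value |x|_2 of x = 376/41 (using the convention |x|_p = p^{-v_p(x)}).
|376/41|_2 = 1/8

Step 1 — compute v_2(x) by factoring powers of 2 out of the numerator and denominator: v_2(376/41) = 3. Step 2 — apply |x|_p = p^{-v_p(x)} = 2^{-3} = 1/8.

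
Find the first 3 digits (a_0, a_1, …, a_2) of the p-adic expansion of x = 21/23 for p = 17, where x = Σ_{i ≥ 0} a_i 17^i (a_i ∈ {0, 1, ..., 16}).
(a_0, …, a_2) = (12, 6, 7)

v_17(21/23) = 0 (numerator and denominator both coprime to 17), so x ∈ ℤ_17^×. Compute digits iteratively via a_i = x_i mod 17, x_{i+1} = (x_i − a_i)/17, with x_0 = x:
  x_0 = 21/23;  a_0 = 12;  x_1 = (x_0 − 12)/17 = -15/23
  x_1 = -15/23;  a_1 = 6;  x_2 = (x_1 − 6)/17 = -9/23
  x_2 = -9/23;  a_2 = 7;  x_3 = (x_2 − 7)/17 = -10/23
Digits: (12, 6, 7).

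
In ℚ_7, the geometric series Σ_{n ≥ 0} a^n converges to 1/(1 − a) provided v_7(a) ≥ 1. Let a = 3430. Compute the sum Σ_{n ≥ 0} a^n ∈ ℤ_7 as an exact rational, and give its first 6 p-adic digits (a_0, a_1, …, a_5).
Σ a^n = 1/(1 − a) = -1/3429;  first 6 digits = (1, 0, 0, 3, 1, 0)

v_7(a) = 3 ≥ 1, so the series converges in ℤ_7 to 1/(1 − a) = 1/(1 − 3430) = -1/3429. Expand this rational in ℤ_7: compute digits iteratively via d_i = x_i mod 7, x_{i+1} = (x_i − d_i)/7. The first 6 digits are (1, 0, 0, 3, 1, 0).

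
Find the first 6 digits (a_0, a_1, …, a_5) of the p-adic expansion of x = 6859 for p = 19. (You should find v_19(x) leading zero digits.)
(a_0, …, a_5) = (0, 0, 0, 1, 0, 0)

v_19(6859) = 3, so a_0 = ... = a_2 = 0. Factor out: x = 19^3 · u with u = 1 a unit in ℤ_19. Expand u iteratively via a_{v+i} = u_i mod 19, u_{i+1} = (u_i − a_{v+i})/19:
  u_0 = 1;  a_3 = 1;  u_1 = (u_0 − 1)/19 = 0
  u_1 = 0;  a_4 = 0;  u_2 = (u_1 − 0)/19 = 0
  u_2 = 0;  a_5 = 0;  u_3 = (u_2 − 0)/19 = 0
Digits: (0, 0, 0, 1, 0, 0).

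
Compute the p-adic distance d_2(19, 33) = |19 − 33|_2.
d_2(19, 33) = 1/2

Step 1 — x − y = 19 − 33 = -14. Step 2 — v_2(-14) = 1 (factor: -14 = −(2^1 · 7); the sign does not affect v_p). Step 3 — |x − y|_2 = 2^{-1} = 1/2.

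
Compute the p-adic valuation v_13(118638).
v_13(118638) = 3

v_13(n) is the largest exponent k such that 13^k divides n. Factor out: 118638 = 13^3 · 54. (Sign doesn't affect v_p.) So v_13(118638) = 3.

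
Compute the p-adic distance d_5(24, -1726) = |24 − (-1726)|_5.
d_5(24, -1726) = 1/125

Step 1 — x − y = 24 − (-1726) = 1750. Step 2 — v_5(1750) = 3 (factor: 1750 = (5^3 · 14); the sign does not affect v_p). Step 3 — |x − y|_5 = 5^{-3} = 1/125.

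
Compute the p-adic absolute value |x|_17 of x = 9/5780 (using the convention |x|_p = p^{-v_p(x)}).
|9/5780|_17 = 289

Step 1 — compute v_17(x) by factoring powers of 17 out of the numerator and denominator: v_17(9/5780) = -2. Step 2 — apply |x|_p = p^{-v_p(x)} = 17^{2} = 289.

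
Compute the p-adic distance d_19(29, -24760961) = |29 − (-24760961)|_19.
d_19(29, -24760961) = 1/2476099

Step 1 — x − y = 29 − (-24760961) = 24760990. Step 2 — v_19(24760990) = 5 (factor: 24760990 = (19^5 · 10); the sign does not affect v_p). Step 3 — |x − y|_19 = 19^{-5} = 1/2476099.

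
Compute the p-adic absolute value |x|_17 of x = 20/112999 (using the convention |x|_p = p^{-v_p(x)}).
|20/112999|_17 = 4913

Step 1 — compute v_17(x) by factoring powers of 17 out of the numerator and denominator: v_17(20/112999) = -3. Step 2 — apply |x|_p = p^{-v_p(x)} = 17^{3} = 4913.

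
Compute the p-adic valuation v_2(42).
v_2(42) = 1

v_2(n) is the largest exponent k such that 2^k divides n. Factor out: 42 = 2^1 · 21. (Sign doesn't affect v_p.) So v_2(42) = 1.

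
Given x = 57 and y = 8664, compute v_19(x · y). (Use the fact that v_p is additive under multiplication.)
v_19(493848) = 3

v_p(x) = 1 (factor: 57 = 19^1 · 3); v_p(y) = 2 (factor: 8664 = 19^2 · 24). Additivity: v_p(xy) = v_p(x) + v_p(y) = 1 + 2 = 3. (Direct check: xy = 493848 = 19^3 · (72).)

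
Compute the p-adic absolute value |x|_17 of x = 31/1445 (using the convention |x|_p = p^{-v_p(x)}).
|31/1445|_17 = 289

Step 1 — compute v_17(x) by factoring powers of 17 out of the numerator and denominator: v_17(31/1445) = -2. Step 2 — apply |x|_p = p^{-v_p(x)} = 17^{2} = 289.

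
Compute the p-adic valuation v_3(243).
v_3(243) = 5

v_3(n) is the largest exponent k such that 3^k divides n. Factor out: 243 = 3^5 · 1. (Sign doesn't affect v_p.) So v_3(243) = 5.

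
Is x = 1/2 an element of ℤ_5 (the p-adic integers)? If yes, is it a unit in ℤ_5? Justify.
x ∈ ℤ_5^× (unit); v_5(x) = 0

ℤ_5 = {x ∈ ℚ_5 : v_5(x) ≥ 0} and ℤ_5^× = {x ∈ ℤ_5 : v_5(x) = 0}. Here v_5(1/2) = v_5(num) − v_5(den) = 0; compare against these criteria.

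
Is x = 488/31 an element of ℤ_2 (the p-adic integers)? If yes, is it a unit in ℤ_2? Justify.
x ∈ ℤ_2 but not a unit; v_2(x) = 3 > 0

ℤ_2 = {x ∈ ℚ_2 : v_2(x) ≥ 0} and ℤ_2^× = {x ∈ ℤ_2 : v_2(x) = 0}. Here v_2(488/31) = v_2(num) − v_2(den) = 3; compare against these criteria.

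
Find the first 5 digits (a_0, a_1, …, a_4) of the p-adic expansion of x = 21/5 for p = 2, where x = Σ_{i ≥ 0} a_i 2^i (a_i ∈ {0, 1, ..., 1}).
(a_0, …, a_4) = (1, 0, 0, 0, 1)

v_2(21/5) = 0 (numerator and denominator both coprime to 2), so x ∈ ℤ_2^×. Compute digits iteratively via a_i = x_i mod 2, x_{i+1} = (x_i − a_i)/2, with x_0 = x:
  x_0 = 21/5;  a_0 = 1;  x_1 = (x_0 − 1)/2 = 8/5
  x_1 = 8/5;  a_1 = 0;  x_2 = (x_1 − 0)/2 = 4/5
  x_2 = 4/5;  a_2 = 0;  x_3 = (x_2 − 0)/2 = 2/5
  x_3 = 2/5;  a_3 = 0;  x_4 = (x_3 − 0)/2 = 1/5
  x_4 = 1/5;  a_4 = 1;  x_5 = (x_4 − 1)/2 = -2/5
Digits: (1, 0, 0, 0, 1).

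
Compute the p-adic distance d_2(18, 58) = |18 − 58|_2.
d_2(18, 58) = 1/8

Step 1 — x − y = 18 − 58 = -40. Step 2 — v_2(-40) = 3 (factor: -40 = −(2^3 · 5); the sign does not affect v_p). Step 3 — |x − y|_2 = 2^{-3} = 1/8.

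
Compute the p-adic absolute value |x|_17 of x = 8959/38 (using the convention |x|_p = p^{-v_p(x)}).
|8959/38|_17 = 1/289

Step 1 — compute v_17(x) by factoring powers of 17 out of the numerator and denominator: v_17(8959/38) = 2. Step 2 — apply |x|_p = p^{-v_p(x)} = 17^{-2} = 1/289.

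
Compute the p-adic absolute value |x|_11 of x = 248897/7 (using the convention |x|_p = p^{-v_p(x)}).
|248897/7|_11 = 1/14641

Step 1 — compute v_11(x) by factoring powers of 11 out of the numerator and denominator: v_11(248897/7) = 4. Step 2 — apply |x|_p = p^{-v_p(x)} = 11^{-4} = 1/14641.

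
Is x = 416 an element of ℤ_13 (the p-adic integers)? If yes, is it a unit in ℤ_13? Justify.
x ∈ ℤ_13 but not a unit; v_13(x) = 1 > 0

ℤ_13 = {x ∈ ℚ_13 : v_13(x) ≥ 0} and ℤ_13^× = {x ∈ ℤ_13 : v_13(x) = 0}. Here v_13(416) = v_13(num) − v_13(den) = 1; compare against these criteria.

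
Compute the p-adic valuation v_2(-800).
v_2(-800) = 5

v_2(n) is the largest exponent k such that 2^k divides n. Factor out: -800 = -2^5 · 25. (Sign doesn't affect v_p.) So v_2(-800) = 5.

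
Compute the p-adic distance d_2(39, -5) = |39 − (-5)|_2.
d_2(39, -5) = 1/4

Step 1 — x − y = 39 − (-5) = 44. Step 2 — v_2(44) = 2 (factor: 44 = (2^2 · 11); the sign does not affect v_p). Step 3 — |x − y|_2 = 2^{-2} = 1/4.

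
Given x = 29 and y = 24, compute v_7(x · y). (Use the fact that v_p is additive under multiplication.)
v_7(696) = 0

v_p(x) = 0 (factor: 29 = 7^0 · 29); v_p(y) = 0 (factor: 24 = 7^0 · 24). Additivity: v_p(xy) = v_p(x) + v_p(y) = 0 + 0 = 0. (Direct check: xy = 696 = 7^0 · (696).)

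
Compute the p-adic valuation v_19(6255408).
v_19(6255408) = 4

v_19(n) is the largest exponent k such that 19^k divides n. Factor out: 6255408 = 19^4 · 48. (Sign doesn't affect v_p.) So v_19(6255408) = 4.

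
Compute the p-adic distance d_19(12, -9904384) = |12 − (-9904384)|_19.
d_19(12, -9904384) = 1/2476099

Step 1 — x − y = 12 − (-9904384) = 9904396. Step 2 — v_19(9904396) = 5 (factor: 9904396 = (19^5 · 4); the sign does not affect v_p). Step 3 — |x − y|_19 = 19^{-5} = 1/2476099.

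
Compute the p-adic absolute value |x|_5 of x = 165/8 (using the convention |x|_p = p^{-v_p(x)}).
|165/8|_5 = 1/5

Step 1 — compute v_5(x) by factoring powers of 5 out of the numerator and denominator: v_5(165/8) = 1. Step 2 — apply |x|_p = p^{-v_p(x)} = 5^{-1} = 1/5.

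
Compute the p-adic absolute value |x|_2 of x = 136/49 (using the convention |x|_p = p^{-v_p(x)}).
|136/49|_2 = 1/8

Step 1 — compute v_2(x) by factoring powers of 2 out of the numerator and denominator: v_2(136/49) = 3. Step 2 — apply |x|_p = p^{-v_p(x)} = 2^{-3} = 1/8.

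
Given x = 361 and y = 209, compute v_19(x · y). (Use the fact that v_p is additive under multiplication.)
v_19(75449) = 3

v_p(x) = 2 (factor: 361 = 19^2 · 1); v_p(y) = 1 (factor: 209 = 19^1 · 11). Additivity: v_p(xy) = v_p(x) + v_p(y) = 2 + 1 = 3. (Direct check: xy = 75449 = 19^3 · (11).)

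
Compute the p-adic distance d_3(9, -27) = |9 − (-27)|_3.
d_3(9, -27) = 1/9

Step 1 — x − y = 9 − (-27) = 36. Step 2 — v_3(36) = 2 (factor: 36 = (3^2 · 4); the sign does not affect v_p). Step 3 — |x − y|_3 = 3^{-2} = 1/9.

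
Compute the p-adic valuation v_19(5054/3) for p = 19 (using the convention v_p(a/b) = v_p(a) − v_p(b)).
v_19(5054/3) = 2

Factor powers of 19 from the numerator and denominator of the reduced fraction: 5054 = 19^2 · 14 and 3 = 19^0 · 3. Apply v_p(a/b) = v_p(a) − v_p(b): v_19(5054/3) = 2 − 0 = 2.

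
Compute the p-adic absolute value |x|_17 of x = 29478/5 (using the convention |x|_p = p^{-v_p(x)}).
|29478/5|_17 = 1/4913

Step 1 — compute v_17(x) by factoring powers of 17 out of the numerator and denominator: v_17(29478/5) = 3. Step 2 — apply |x|_p = p^{-v_p(x)} = 17^{-3} = 1/4913.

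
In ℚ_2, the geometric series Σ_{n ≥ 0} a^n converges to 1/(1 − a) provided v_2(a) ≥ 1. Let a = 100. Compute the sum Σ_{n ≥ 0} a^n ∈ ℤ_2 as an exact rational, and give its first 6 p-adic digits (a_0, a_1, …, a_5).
Σ a^n = 1/(1 − a) = -1/99;  first 6 digits = (1, 0, 1, 0, 1, 1)

v_2(a) = 2 ≥ 1, so the series converges in ℤ_2 to 1/(1 − a) = 1/(1 − 100) = -1/99. Expand this rational in ℤ_2: compute digits iteratively via d_i = x_i mod 2, x_{i+1} = (x_i − d_i)/2. The first 6 digits are (1, 0, 1, 0, 1, 1).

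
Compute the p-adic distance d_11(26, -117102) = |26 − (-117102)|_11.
d_11(26, -117102) = 1/14641

Step 1 — x − y = 26 − (-117102) = 117128. Step 2 — v_11(117128) = 4 (factor: 117128 = (11^4 · 8); the sign does not affect v_p). Step 3 — |x − y|_11 = 11^{-4} = 1/14641.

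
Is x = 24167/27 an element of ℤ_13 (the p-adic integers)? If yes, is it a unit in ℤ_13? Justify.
x ∈ ℤ_13 but not a unit; v_13(x) = 3 > 0

ℤ_13 = {x ∈ ℚ_13 : v_13(x) ≥ 0} and ℤ_13^× = {x ∈ ℤ_13 : v_13(x) = 0}. Here v_13(24167/27) = v_13(num) − v_13(den) = 3; compare against these criteria.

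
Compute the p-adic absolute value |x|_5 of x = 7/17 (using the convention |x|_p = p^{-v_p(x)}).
|7/17|_5 = 1

Step 1 — compute v_5(x) by factoring powers of 5 out of the numerator and denominator: v_5(7/17) = 0. Step 2 — apply |x|_p = p^{-v_p(x)} = 5^{0} = 1.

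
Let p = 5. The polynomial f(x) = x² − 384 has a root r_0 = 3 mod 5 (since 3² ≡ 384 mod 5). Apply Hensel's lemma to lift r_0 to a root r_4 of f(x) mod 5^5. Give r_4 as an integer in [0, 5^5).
r_4 = 1628 (mod 3125)

Hensel's recurrence: r_{i+1} = r_i − f(r_i)·(f′(r_i))^{-1} mod 5^{i+2}, with f′(x) = 2x. Iterate:
  r_0 = 3 (mod 5)
  r_1 = 3 (mod 25)
  r_2 = 3 (mod 125)
  r_3 = 378 (mod 625)
  r_4 = 1628 (mod 3125)
Final: r_4 = 1628, and one checks f(r_4) ≡ 0 mod 5^5.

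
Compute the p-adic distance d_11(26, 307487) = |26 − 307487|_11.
d_11(26, 307487) = 1/14641

Step 1 — x − y = 26 − 307487 = -307461. Step 2 — v_11(-307461) = 4 (factor: -307461 = −(11^4 · 21); the sign does not affect v_p). Step 3 — |x − y|_11 = 11^{-4} = 1/14641.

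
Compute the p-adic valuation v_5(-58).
v_5(-58) = 0

v_5(n) is the largest exponent k such that 5^k divides n. Factor out: -58 = -5^0 · 58. (Sign doesn't affect v_p.) So v_5(-58) = 0.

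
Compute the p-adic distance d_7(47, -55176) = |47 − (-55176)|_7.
d_7(47, -55176) = 1/2401

Step 1 — x − y = 47 − (-55176) = 55223. Step 2 — v_7(55223) = 4 (factor: 55223 = (7^4 · 23); the sign does not affect v_p). Step 3 — |x − y|_7 = 7^{-4} = 1/2401.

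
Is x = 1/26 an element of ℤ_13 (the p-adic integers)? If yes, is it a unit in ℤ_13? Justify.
x ∉ ℤ_13 (v_13(x) = -1 < 0)

ℤ_13 = {x ∈ ℚ_13 : v_13(x) ≥ 0} and ℤ_13^× = {x ∈ ℤ_13 : v_13(x) = 0}. Here v_13(1/26) = v_13(num) − v_13(den) = -1; compare against these criteria.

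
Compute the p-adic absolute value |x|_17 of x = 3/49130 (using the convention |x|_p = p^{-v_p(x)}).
|3/49130|_17 = 4913

Step 1 — compute v_17(x) by factoring powers of 17 out of the numerator and denominator: v_17(3/49130) = -3. Step 2 — apply |x|_p = p^{-v_p(x)} = 17^{3} = 4913.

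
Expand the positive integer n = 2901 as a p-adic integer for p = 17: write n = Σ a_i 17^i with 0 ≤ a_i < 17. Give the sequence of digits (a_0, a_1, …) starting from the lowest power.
(a_0, a_1, …) = (11, 0, 10)

Repeated division by 17 gives the digits low-to-high: 2901 = 11 + 10·17^2. Digit sequence: (11, 0, 10).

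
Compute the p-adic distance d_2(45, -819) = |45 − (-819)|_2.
d_2(45, -819) = 1/32

Step 1 — x − y = 45 − (-819) = 864. Step 2 — v_2(864) = 5 (factor: 864 = (2^5 · 27); the sign does not affect v_p). Step 3 — |x − y|_2 = 2^{-5} = 1/32.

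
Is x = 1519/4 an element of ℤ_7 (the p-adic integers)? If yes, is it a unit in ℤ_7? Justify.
x ∈ ℤ_7 but not a unit; v_7(x) = 2 > 0

ℤ_7 = {x ∈ ℚ_7 : v_7(x) ≥ 0} and ℤ_7^× = {x ∈ ℤ_7 : v_7(x) = 0}. Here v_7(1519/4) = v_7(num) − v_7(den) = 2; compare against these criteria.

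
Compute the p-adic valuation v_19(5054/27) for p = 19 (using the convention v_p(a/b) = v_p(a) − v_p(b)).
v_19(5054/27) = 2

Factor powers of 19 from the numerator and denominator of the reduced fraction: 5054 = 19^2 · 14 and 27 = 19^0 · 27. Apply v_p(a/b) = v_p(a) − v_p(b): v_19(5054/27) = 2 − 0 = 2.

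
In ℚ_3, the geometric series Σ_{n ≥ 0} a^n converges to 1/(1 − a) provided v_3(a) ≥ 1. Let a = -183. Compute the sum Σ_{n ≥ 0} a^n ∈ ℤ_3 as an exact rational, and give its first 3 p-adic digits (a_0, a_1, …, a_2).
Σ a^n = 1/(1 − a) = 1/184;  first 3 digits = (1, 2, 1)

v_3(a) = 1 ≥ 1, so the series converges in ℤ_3 to 1/(1 − a) = 1/(1 − (-183)) = 1/184. Expand this rational in ℤ_3: compute digits iteratively via d_i = x_i mod 3, x_{i+1} = (x_i − d_i)/3. The first 3 digits are (1, 2, 1).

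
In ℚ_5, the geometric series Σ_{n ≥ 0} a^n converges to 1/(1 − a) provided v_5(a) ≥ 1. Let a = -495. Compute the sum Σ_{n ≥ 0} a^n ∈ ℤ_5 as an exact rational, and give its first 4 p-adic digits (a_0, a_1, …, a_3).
Σ a^n = 1/(1 − a) = 1/496;  first 4 digits = (1, 1, 1, 2)

v_5(a) = 1 ≥ 1, so the series converges in ℤ_5 to 1/(1 − a) = 1/(1 − (-495)) = 1/496. Expand this rational in ℤ_5: compute digits iteratively via d_i = x_i mod 5, x_{i+1} = (x_i − d_i)/5. The first 4 digits are (1, 1, 1, 2).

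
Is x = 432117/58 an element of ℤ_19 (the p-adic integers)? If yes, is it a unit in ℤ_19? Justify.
x ∈ ℤ_19 but not a unit; v_19(x) = 3 > 0

ℤ_19 = {x ∈ ℚ_19 : v_19(x) ≥ 0} and ℤ_19^× = {x ∈ ℤ_19 : v_19(x) = 0}. Here v_19(432117/58) = v_19(num) − v_19(den) = 3; compare against these criteria.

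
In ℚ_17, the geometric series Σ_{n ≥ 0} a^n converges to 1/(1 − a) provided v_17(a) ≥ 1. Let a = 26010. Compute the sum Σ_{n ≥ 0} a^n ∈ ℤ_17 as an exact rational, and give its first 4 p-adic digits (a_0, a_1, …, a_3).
Σ a^n = 1/(1 − a) = -1/26009;  first 4 digits = (1, 0, 5, 5)

v_17(a) = 2 ≥ 1, so the series converges in ℤ_17 to 1/(1 − a) = 1/(1 − 26010) = -1/26009. Expand this rational in ℤ_17: compute digits iteratively via d_i = x_i mod 17, x_{i+1} = (x_i − d_i)/17. The first 4 digits are (1, 0, 5, 5).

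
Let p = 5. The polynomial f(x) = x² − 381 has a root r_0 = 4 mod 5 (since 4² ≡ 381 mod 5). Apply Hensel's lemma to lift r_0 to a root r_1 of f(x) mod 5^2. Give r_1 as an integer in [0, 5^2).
r_1 = 9 (mod 25)

Hensel's recurrence: r_{i+1} = r_i − f(r_i)·(f′(r_i))^{-1} mod 5^{i+2}, with f′(x) = 2x. Iterate:
  r_0 = 4 (mod 5)
  r_1 = 9 (mod 25)
Final: r_1 = 9, and one checks f(r_1) ≡ 0 mod 5^2.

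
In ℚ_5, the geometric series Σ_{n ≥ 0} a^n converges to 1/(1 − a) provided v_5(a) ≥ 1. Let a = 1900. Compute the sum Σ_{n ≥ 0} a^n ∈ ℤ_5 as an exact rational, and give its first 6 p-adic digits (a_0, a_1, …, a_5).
Σ a^n = 1/(1 − a) = -1/1899;  first 6 digits = (1, 0, 1, 0, 4, 0)

v_5(a) = 2 ≥ 1, so the series converges in ℤ_5 to 1/(1 − a) = 1/(1 − 1900) = -1/1899. Expand this rational in ℤ_5: compute digits iteratively via d_i = x_i mod 5, x_{i+1} = (x_i − d_i)/5. The first 6 digits are (1, 0, 1, 0, 4, 0).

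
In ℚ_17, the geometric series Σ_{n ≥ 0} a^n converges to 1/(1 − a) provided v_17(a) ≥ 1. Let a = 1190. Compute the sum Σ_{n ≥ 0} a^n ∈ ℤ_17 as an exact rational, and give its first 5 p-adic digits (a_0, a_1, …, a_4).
Σ a^n = 1/(1 − a) = -1/1189;  first 5 digits = (1, 2, 8, 7, 13)

v_17(a) = 1 ≥ 1, so the series converges in ℤ_17 to 1/(1 − a) = 1/(1 − 1190) = -1/1189. Expand this rational in ℤ_17: compute digits iteratively via d_i = x_i mod 17, x_{i+1} = (x_i − d_i)/17. The first 5 digits are (1, 2, 8, 7, 13).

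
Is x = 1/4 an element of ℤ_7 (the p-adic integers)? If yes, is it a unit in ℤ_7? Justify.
x ∈ ℤ_7^× (unit); v_7(x) = 0

ℤ_7 = {x ∈ ℚ_7 : v_7(x) ≥ 0} and ℤ_7^× = {x ∈ ℤ_7 : v_7(x) = 0}. Here v_7(1/4) = v_7(num) − v_7(den) = 0; compare against these criteria.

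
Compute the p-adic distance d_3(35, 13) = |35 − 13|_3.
d_3(35, 13) = 1

Step 1 — x − y = 35 − 13 = 22. Step 2 — v_3(22) = 0 (factor: 22 = (3^0 · 22); the sign does not affect v_p). Step 3 — |x − y|_3 = 3^{0} = 1.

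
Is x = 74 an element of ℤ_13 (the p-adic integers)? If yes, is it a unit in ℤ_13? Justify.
x ∈ ℤ_13^× (unit); v_13(x) = 0

ℤ_13 = {x ∈ ℚ_13 : v_13(x) ≥ 0} and ℤ_13^× = {x ∈ ℤ_13 : v_13(x) = 0}. Here v_13(74) = v_13(num) − v_13(den) = 0; compare against these criteria.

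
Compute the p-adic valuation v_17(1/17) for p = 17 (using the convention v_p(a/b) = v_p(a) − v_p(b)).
v_17(1/17) = -1

Factor powers of 17 from the numerator and denominator of the reduced fraction: 1 = 17^0 · 1 and 17 = 17^1 · 1. Apply v_p(a/b) = v_p(a) − v_p(b): v_17(1/17) = 0 − 1 = -1.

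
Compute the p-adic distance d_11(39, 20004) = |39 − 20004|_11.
d_11(39, 20004) = 1/1331

Step 1 — x − y = 39 − 20004 = -19965. Step 2 — v_11(-19965) = 3 (factor: -19965 = −(11^3 · 15); the sign does not affect v_p). Step 3 — |x − y|_11 = 11^{-3} = 1/1331.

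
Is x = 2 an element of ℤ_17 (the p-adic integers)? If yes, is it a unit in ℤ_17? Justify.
x ∈ ℤ_17^× (unit); v_17(x) = 0

ℤ_17 = {x ∈ ℚ_17 : v_17(x) ≥ 0} and ℤ_17^× = {x ∈ ℤ_17 : v_17(x) = 0}. Here v_17(2) = v_17(num) − v_17(den) = 0; compare against these criteria.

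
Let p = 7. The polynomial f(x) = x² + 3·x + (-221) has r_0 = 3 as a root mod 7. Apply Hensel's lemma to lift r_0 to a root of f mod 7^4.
r_3 = 129 (mod 2401)

Hensel: r_{i+1} = r_i − f(r_i)·(f′(r_i))^{-1} mod 7^{i+2}, f′(x) = 2x + 3. Iterate:
  r_0 = 3 (mod 7)
  r_1 = 31 (mod 49)
  r_2 = 129 (mod 343)
  r_3 = 129 (mod 2401)
Final: r = 129 satisfies f(r) ≡ 0 mod 7^4.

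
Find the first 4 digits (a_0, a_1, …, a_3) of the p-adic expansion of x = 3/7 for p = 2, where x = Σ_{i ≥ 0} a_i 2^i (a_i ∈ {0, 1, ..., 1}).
(a_0, …, a_3) = (1, 0, 1, 0)

v_2(3/7) = 0 (numerator and denominator both coprime to 2), so x ∈ ℤ_2^×. Compute digits iteratively via a_i = x_i mod 2, x_{i+1} = (x_i − a_i)/2, with x_0 = x:
  x_0 = 3/7;  a_0 = 1;  x_1 = (x_0 − 1)/2 = -2/7
  x_1 = -2/7;  a_1 = 0;  x_2 = (x_1 − 0)/2 = -1/7
  x_2 = -1/7;  a_2 = 1;  x_3 = (x_2 − 1)/2 = -4/7
  x_3 = -4/7;  a_3 = 0;  x_4 = (x_3 − 0)/2 = -2/7
Digits: (1, 0, 1, 0).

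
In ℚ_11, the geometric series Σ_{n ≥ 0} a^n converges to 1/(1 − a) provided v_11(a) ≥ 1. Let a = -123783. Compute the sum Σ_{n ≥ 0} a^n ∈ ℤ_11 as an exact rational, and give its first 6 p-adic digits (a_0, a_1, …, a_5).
Σ a^n = 1/(1 − a) = 1/123784;  first 6 digits = (1, 0, 0, 6, 2, 10)

v_11(a) = 3 ≥ 1, so the series converges in ℤ_11 to 1/(1 − a) = 1/(1 − (-123783)) = 1/123784. Expand this rational in ℤ_11: compute digits iteratively via d_i = x_i mod 11, x_{i+1} = (x_i − d_i)/11. The first 6 digits are (1, 0, 0, 6, 2, 10).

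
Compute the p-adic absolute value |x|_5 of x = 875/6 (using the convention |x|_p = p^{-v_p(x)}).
|875/6|_5 = 1/125

Step 1 — compute v_5(x) by factoring powers of 5 out of the numerator and denominator: v_5(875/6) = 3. Step 2 — apply |x|_p = p^{-v_p(x)} = 5^{-3} = 1/125.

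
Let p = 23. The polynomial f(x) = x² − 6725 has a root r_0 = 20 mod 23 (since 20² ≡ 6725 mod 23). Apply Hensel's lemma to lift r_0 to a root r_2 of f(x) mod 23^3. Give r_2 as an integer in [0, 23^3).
r_2 = 11221 (mod 12167)

Hensel's recurrence: r_{i+1} = r_i − f(r_i)·(f′(r_i))^{-1} mod 23^{i+2}, with f′(x) = 2x. Iterate:
  r_0 = 20 (mod 23)
  r_1 = 112 (mod 529)
  r_2 = 11221 (mod 12167)
Final: r_2 = 11221, and one checks f(r_2) ≡ 0 mod 23^3.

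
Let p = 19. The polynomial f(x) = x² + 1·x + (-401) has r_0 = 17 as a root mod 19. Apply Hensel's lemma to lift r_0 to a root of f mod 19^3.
r_2 = 3475 (mod 6859)

Hensel: r_{i+1} = r_i − f(r_i)·(f′(r_i))^{-1} mod 19^{i+2}, f′(x) = 2x + 1. Iterate:
  r_0 = 17 (mod 19)
  r_1 = 226 (mod 361)
  r_2 = 3475 (mod 6859)
Final: r = 3475 satisfies f(r) ≡ 0 mod 19^3.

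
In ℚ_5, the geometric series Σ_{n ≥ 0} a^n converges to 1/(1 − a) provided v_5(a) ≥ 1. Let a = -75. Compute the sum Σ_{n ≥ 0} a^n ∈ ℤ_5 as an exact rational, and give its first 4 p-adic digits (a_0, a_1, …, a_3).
Σ a^n = 1/(1 − a) = 1/76;  first 4 digits = (1, 0, 2, 4)

v_5(a) = 2 ≥ 1, so the series converges in ℤ_5 to 1/(1 − a) = 1/(1 − (-75)) = 1/76. Expand this rational in ℤ_5: compute digits iteratively via d_i = x_i mod 5, x_{i+1} = (x_i − d_i)/5. The first 4 digits are (1, 0, 2, 4).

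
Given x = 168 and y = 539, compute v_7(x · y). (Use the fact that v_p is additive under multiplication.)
v_7(90552) = 3

v_p(x) = 1 (factor: 168 = 7^1 · 24); v_p(y) = 2 (factor: 539 = 7^2 · 11). Additivity: v_p(xy) = v_p(x) + v_p(y) = 1 + 2 = 3. (Direct check: xy = 90552 = 7^3 · (264).)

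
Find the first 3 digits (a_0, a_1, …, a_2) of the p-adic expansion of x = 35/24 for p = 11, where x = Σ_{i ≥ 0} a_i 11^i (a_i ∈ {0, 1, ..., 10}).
(a_0, …, a_2) = (1, 6, 10)

v_11(35/24) = 0 (numerator and denominator both coprime to 11), so x ∈ ℤ_11^×. Compute digits iteratively via a_i = x_i mod 11, x_{i+1} = (x_i − a_i)/11, with x_0 = x:
  x_0 = 35/24;  a_0 = 1;  x_1 = (x_0 − 1)/11 = 1/24
  x_1 = 1/24;  a_1 = 6;  x_2 = (x_1 − 6)/11 = -13/24
  x_2 = -13/24;  a_2 = 10;  x_3 = (x_2 − 10)/11 = -23/24
Digits: (1, 6, 10).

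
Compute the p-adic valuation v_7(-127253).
v_7(-127253) = 4

v_7(n) is the largest exponent k such that 7^k divides n. Factor out: -127253 = -7^4 · 53. (Sign doesn't affect v_p.) So v_7(-127253) = 4.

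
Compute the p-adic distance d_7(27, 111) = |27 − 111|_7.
d_7(27, 111) = 1/7

Step 1 — x − y = 27 − 111 = -84. Step 2 — v_7(-84) = 1 (factor: -84 = −(7^1 · 12); the sign does not affect v_p). Step 3 — |x − y|_7 = 7^{-1} = 1/7.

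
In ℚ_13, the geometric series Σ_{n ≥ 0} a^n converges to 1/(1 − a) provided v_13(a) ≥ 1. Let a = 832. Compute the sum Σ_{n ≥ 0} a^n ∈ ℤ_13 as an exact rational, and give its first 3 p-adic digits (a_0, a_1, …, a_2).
Σ a^n = 1/(1 − a) = -1/831;  first 3 digits = (1, 12, 5)

v_13(a) = 1 ≥ 1, so the series converges in ℤ_13 to 1/(1 − a) = 1/(1 − 832) = -1/831. Expand this rational in ℤ_13: compute digits iteratively via d_i = x_i mod 13, x_{i+1} = (x_i − d_i)/13. The first 3 digits are (1, 12, 5).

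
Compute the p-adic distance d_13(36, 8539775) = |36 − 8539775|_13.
d_13(36, 8539775) = 1/371293

Step 1 — x − y = 36 − 8539775 = -8539739. Step 2 — v_13(-8539739) = 5 (factor: -8539739 = −(13^5 · 23); the sign does not affect v_p). Step 3 — |x − y|_13 = 13^{-5} = 1/371293.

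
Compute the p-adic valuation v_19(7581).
v_19(7581) = 2

v_19(n) is the largest exponent k such that 19^k divides n. Factor out: 7581 = 19^2 · 21. (Sign doesn't affect v_p.) So v_19(7581) = 2.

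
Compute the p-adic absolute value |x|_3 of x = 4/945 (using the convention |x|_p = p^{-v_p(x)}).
|4/945|_3 = 27

Step 1 — compute v_3(x) by factoring powers of 3 out of the numerator and denominator: v_3(4/945) = -3. Step 2 — apply |x|_p = p^{-v_p(x)} = 3^{3} = 27.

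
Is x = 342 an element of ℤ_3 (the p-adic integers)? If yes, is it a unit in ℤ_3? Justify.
x ∈ ℤ_3 but not a unit; v_3(x) = 2 > 0

ℤ_3 = {x ∈ ℚ_3 : v_3(x) ≥ 0} and ℤ_3^× = {x ∈ ℤ_3 : v_3(x) = 0}. Here v_3(342) = v_3(num) − v_3(den) = 2; compare against these criteria.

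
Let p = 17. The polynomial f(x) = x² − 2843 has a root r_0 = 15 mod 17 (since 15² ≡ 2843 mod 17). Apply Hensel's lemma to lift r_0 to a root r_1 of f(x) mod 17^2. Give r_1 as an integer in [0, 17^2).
r_1 = 83 (mod 289)

Hensel's recurrence: r_{i+1} = r_i − f(r_i)·(f′(r_i))^{-1} mod 17^{i+2}, with f′(x) = 2x. Iterate:
  r_0 = 15 (mod 17)
  r_1 = 83 (mod 289)
Final: r_1 = 83, and one checks f(r_1) ≡ 0 mod 17^2.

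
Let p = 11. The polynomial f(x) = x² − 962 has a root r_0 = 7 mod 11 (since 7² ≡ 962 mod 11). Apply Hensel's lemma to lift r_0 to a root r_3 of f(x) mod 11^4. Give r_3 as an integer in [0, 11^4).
r_3 = 5837 (mod 14641)

Hensel's recurrence: r_{i+1} = r_i − f(r_i)·(f′(r_i))^{-1} mod 11^{i+2}, with f′(x) = 2x. Iterate:
  r_0 = 7 (mod 11)
  r_1 = 29 (mod 121)
  r_2 = 513 (mod 1331)
  r_3 = 5837 (mod 14641)
Final: r_3 = 5837, and one checks f(r_3) ≡ 0 mod 11^4.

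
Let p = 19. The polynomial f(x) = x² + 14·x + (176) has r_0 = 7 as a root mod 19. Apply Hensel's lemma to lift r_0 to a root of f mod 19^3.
r_2 = 1014 (mod 6859)

Hensel: r_{i+1} = r_i − f(r_i)·(f′(r_i))^{-1} mod 19^{i+2}, f′(x) = 2x + 14. Iterate:
  r_0 = 7 (mod 19)
  r_1 = 292 (mod 361)
  r_2 = 1014 (mod 6859)
Final: r = 1014 satisfies f(r) ≡ 0 mod 19^3.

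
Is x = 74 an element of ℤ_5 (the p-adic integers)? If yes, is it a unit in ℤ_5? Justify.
x ∈ ℤ_5^× (unit); v_5(x) = 0

ℤ_5 = {x ∈ ℚ_5 : v_5(x) ≥ 0} and ℤ_5^× = {x ∈ ℤ_5 : v_5(x) = 0}. Here v_5(74) = v_5(num) − v_5(den) = 0; compare against these criteria.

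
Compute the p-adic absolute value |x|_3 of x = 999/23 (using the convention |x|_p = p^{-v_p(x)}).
|999/23|_3 = 1/27

Step 1 — compute v_3(x) by factoring powers of 3 out of the numerator and denominator: v_3(999/23) = 3. Step 2 — apply |x|_p = p^{-v_p(x)} = 3^{-3} = 1/27.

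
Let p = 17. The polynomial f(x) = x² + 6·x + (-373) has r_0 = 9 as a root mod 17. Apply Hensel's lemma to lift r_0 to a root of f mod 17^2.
r_1 = 43 (mod 289)

Hensel: r_{i+1} = r_i − f(r_i)·(f′(r_i))^{-1} mod 17^{i+2}, f′(x) = 2x + 6. Iterate:
  r_0 = 9 (mod 17)
  r_1 = 43 (mod 289)
Final: r = 43 satisfies f(r) ≡ 0 mod 17^2.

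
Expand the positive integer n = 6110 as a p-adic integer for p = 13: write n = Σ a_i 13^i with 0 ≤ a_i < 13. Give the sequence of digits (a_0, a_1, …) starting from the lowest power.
(a_0, a_1, …) = (0, 2, 10, 2)

Repeated division by 13 gives the digits low-to-high: 6110 = 2·13^1 + 10·13^2 + 2·13^3. Digit sequence: (0, 2, 10, 2).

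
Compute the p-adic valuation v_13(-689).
v_13(-689) = 1

v_13(n) is the largest exponent k such that 13^k divides n. Factor out: -689 = -13^1 · 53. (Sign doesn't affect v_p.) So v_13(-689) = 1.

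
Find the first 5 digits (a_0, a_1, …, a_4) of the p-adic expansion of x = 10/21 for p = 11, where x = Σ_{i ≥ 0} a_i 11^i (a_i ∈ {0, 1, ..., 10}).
(a_0, …, a_4) = (1, 1, 2, 4, 8)

v_11(10/21) = 0 (numerator and denominator both coprime to 11), so x ∈ ℤ_11^×. Compute digits iteratively via a_i = x_i mod 11, x_{i+1} = (x_i − a_i)/11, with x_0 = x:
  x_0 = 10/21;  a_0 = 1;  x_1 = (x_0 − 1)/11 = -1/21
  x_1 = -1/21;  a_1 = 1;  x_2 = (x_1 − 1)/11 = -2/21
  x_2 = -2/21;  a_2 = 2;  x_3 = (x_2 − 2)/11 = -4/21
  x_3 = -4/21;  a_3 = 4;  x_4 = (x_3 − 4)/11 = -8/21
  x_4 = -8/21;  a_4 = 8;  x_5 = (x_4 − 8)/11 = -16/21
Digits: (1, 1, 2, 4, 8).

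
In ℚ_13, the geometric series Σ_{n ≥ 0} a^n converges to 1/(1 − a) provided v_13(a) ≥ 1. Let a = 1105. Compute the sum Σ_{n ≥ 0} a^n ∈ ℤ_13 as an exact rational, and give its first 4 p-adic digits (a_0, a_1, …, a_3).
Σ a^n = 1/(1 − a) = -1/1104;  first 4 digits = (1, 7, 3, 2)

v_13(a) = 1 ≥ 1, so the series converges in ℤ_13 to 1/(1 − a) = 1/(1 − 1105) = -1/1104. Expand this rational in ℤ_13: compute digits iteratively via d_i = x_i mod 13, x_{i+1} = (x_i − d_i)/13. The first 4 digits are (1, 7, 3, 2).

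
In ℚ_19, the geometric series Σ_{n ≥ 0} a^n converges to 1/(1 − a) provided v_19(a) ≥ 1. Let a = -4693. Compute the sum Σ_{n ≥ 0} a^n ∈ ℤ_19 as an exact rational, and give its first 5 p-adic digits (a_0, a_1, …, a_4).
Σ a^n = 1/(1 − a) = 1/4694;  first 5 digits = (1, 0, 6, 18, 16)

v_19(a) = 2 ≥ 1, so the series converges in ℤ_19 to 1/(1 − a) = 1/(1 − (-4693)) = 1/4694. Expand this rational in ℤ_19: compute digits iteratively via d_i = x_i mod 19, x_{i+1} = (x_i − d_i)/19. The first 5 digits are (1, 0, 6, 18, 16).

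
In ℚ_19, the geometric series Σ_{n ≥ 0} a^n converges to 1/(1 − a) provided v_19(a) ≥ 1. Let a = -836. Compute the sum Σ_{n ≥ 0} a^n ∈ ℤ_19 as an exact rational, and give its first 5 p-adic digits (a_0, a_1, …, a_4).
Σ a^n = 1/(1 − a) = 1/837;  first 5 digits = (1, 13, 14, 18, 9)

v_19(a) = 1 ≥ 1, so the series converges in ℤ_19 to 1/(1 − a) = 1/(1 − (-836)) = 1/837. Expand this rational in ℤ_19: compute digits iteratively via d_i = x_i mod 19, x_{i+1} = (x_i − d_i)/19. The first 5 digits are (1, 13, 14, 18, 9).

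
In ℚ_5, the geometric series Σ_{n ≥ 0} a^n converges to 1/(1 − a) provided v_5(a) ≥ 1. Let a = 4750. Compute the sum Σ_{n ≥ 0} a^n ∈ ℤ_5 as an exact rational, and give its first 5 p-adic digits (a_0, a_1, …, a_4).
Σ a^n = 1/(1 − a) = -1/4749;  first 5 digits = (1, 0, 0, 3, 2)

v_5(a) = 3 ≥ 1, so the series converges in ℤ_5 to 1/(1 − a) = 1/(1 − 4750) = -1/4749. Expand this rational in ℤ_5: compute digits iteratively via d_i = x_i mod 5, x_{i+1} = (x_i − d_i)/5. The first 5 digits are (1, 0, 0, 3, 2).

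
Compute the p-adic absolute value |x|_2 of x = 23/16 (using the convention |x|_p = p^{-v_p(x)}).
|23/16|_2 = 16

Step 1 — compute v_2(x) by factoring powers of 2 out of the numerator and denominator: v_2(23/16) = -4. Step 2 — apply |x|_p = p^{-v_p(x)} = 2^{4} = 16.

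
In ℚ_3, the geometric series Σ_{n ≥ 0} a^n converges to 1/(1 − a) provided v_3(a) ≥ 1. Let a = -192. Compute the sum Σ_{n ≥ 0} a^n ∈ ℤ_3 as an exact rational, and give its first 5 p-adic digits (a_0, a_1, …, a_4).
Σ a^n = 1/(1 − a) = 1/193;  first 5 digits = (1, 2, 0, 1, 0)

v_3(a) = 1 ≥ 1, so the series converges in ℤ_3 to 1/(1 − a) = 1/(1 − (-192)) = 1/193. Expand this rational in ℤ_3: compute digits iteratively via d_i = x_i mod 3, x_{i+1} = (x_i − d_i)/3. The first 5 digits are (1, 2, 0, 1, 0).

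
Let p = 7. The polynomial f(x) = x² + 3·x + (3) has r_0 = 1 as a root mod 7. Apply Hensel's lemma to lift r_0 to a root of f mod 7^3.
r_2 = 323 (mod 343)

Hensel: r_{i+1} = r_i − f(r_i)·(f′(r_i))^{-1} mod 7^{i+2}, f′(x) = 2x + 3. Iterate:
  r_0 = 1 (mod 7)
  r_1 = 29 (mod 49)
  r_2 = 323 (mod 343)
Final: r = 323 satisfies f(r) ≡ 0 mod 7^3.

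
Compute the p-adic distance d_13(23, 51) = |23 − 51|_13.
d_13(23, 51) = 1

Step 1 — x − y = 23 − 51 = -28. Step 2 — v_13(-28) = 0 (factor: -28 = −(13^0 · 28); the sign does not affect v_p). Step 3 — |x − y|_13 = 13^{0} = 1.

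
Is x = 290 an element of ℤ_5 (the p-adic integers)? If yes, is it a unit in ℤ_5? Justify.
x ∈ ℤ_5 but not a unit; v_5(x) = 1 > 0

ℤ_5 = {x ∈ ℚ_5 : v_5(x) ≥ 0} and ℤ_5^× = {x ∈ ℤ_5 : v_5(x) = 0}. Here v_5(290) = v_5(num) − v_5(den) = 1; compare against these criteria.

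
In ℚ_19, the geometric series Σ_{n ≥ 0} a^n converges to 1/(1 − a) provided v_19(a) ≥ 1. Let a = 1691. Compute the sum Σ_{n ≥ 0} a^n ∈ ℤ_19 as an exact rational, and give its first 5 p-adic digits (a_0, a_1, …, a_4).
Σ a^n = 1/(1 − a) = -1/1690;  first 5 digits = (1, 13, 2, 11, 3)

v_19(a) = 1 ≥ 1, so the series converges in ℤ_19 to 1/(1 − a) = 1/(1 − 1691) = -1/1690. Expand this rational in ℤ_19: compute digits iteratively via d_i = x_i mod 19, x_{i+1} = (x_i − d_i)/19. The first 5 digits are (1, 13, 2, 11, 3).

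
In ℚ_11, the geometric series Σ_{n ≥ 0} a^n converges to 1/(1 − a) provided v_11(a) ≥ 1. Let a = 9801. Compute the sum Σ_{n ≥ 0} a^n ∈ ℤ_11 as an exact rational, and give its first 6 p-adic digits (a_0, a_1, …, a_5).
Σ a^n = 1/(1 − a) = -1/9800;  first 6 digits = (1, 0, 4, 7, 5, 2)

v_11(a) = 2 ≥ 1, so the series converges in ℤ_11 to 1/(1 − a) = 1/(1 − 9801) = -1/9800. Expand this rational in ℤ_11: compute digits iteratively via d_i = x_i mod 11, x_{i+1} = (x_i − d_i)/11. The first 6 digits are (1, 0, 4, 7, 5, 2).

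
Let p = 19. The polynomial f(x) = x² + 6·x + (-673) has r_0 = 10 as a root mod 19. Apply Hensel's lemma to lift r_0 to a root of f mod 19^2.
r_1 = 238 (mod 361)

Hensel: r_{i+1} = r_i − f(r_i)·(f′(r_i))^{-1} mod 19^{i+2}, f′(x) = 2x + 6. Iterate:
  r_0 = 10 (mod 19)
  r_1 = 238 (mod 361)
Final: r = 238 satisfies f(r) ≡ 0 mod 19^2.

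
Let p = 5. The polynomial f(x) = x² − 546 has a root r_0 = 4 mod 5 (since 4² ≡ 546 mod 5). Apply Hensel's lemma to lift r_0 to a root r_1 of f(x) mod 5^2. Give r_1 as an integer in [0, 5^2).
r_1 = 14 (mod 25)

Hensel's recurrence: r_{i+1} = r_i − f(r_i)·(f′(r_i))^{-1} mod 5^{i+2}, with f′(x) = 2x. Iterate:
  r_0 = 4 (mod 5)
  r_1 = 14 (mod 25)
Final: r_1 = 14, and one checks f(r_1) ≡ 0 mod 5^2.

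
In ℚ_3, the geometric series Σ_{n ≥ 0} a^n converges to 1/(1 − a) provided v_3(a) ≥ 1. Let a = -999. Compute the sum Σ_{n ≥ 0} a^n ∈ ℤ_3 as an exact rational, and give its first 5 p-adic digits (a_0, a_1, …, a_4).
Σ a^n = 1/(1 − a) = 1/1000;  first 5 digits = (1, 0, 0, 2, 2)

v_3(a) = 3 ≥ 1, so the series converges in ℤ_3 to 1/(1 − a) = 1/(1 − (-999)) = 1/1000. Expand this rational in ℤ_3: compute digits iteratively via d_i = x_i mod 3, x_{i+1} = (x_i − d_i)/3. The first 5 digits are (1, 0, 0, 2, 2).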